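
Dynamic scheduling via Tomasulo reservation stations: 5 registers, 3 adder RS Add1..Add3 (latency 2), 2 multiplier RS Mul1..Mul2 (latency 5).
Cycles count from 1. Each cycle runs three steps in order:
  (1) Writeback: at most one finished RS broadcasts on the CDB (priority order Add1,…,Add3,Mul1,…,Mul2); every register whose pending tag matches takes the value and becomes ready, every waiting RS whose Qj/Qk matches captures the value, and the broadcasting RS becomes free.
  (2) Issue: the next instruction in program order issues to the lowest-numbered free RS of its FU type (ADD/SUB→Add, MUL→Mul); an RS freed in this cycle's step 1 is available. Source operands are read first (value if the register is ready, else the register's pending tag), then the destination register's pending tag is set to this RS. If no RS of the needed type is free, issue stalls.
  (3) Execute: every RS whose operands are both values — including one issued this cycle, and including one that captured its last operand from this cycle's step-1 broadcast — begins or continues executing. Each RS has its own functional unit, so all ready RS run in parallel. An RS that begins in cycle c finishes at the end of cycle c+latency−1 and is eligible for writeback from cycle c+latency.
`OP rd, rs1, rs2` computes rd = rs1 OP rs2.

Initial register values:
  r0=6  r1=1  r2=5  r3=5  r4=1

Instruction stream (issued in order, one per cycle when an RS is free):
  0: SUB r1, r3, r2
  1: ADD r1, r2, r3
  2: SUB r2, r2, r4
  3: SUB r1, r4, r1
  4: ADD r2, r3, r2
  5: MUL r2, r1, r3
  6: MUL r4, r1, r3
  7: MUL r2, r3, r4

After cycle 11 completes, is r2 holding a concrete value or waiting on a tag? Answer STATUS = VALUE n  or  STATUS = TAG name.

STATUS = TAG Mul1

cycle 1: issue SUB r1<-Add1 // r0:6,r1:Add1,r2:5,r3:5,r4:1
cycle 2: issue ADD r1<-Add2 // r0:6,r1:Add2,r2:5,r3:5,r4:1
cycle 3: CDB Add1=0; issue SUB r2<-Add1 // r0:6,r1:Add2,r2:Add1,r3:5,r4:1
cycle 4: CDB Add2=10; issue SUB r1<-Add2 // r0:6,r1:Add2,r2:Add1,r3:5,r4:1
cycle 5: CDB Add1=4; issue ADD r2<-Add1 // r0:6,r1:Add2,r2:Add1,r3:5,r4:1
cycle 6: CDB Add2=-9; issue MUL r2<-Mul1 // r0:6,r1:-9,r2:Mul1,r3:5,r4:1
cycle 7: CDB Add1=9; issue MUL r4<-Mul2 // r0:6,r1:-9,r2:Mul1,r3:5,r4:Mul2
cycle 8: stall // r0:6,r1:-9,r2:Mul1,r3:5,r4:Mul2
cycle 9: stall // r0:6,r1:-9,r2:Mul1,r3:5,r4:Mul2
cycle 10: stall // r0:6,r1:-9,r2:Mul1,r3:5,r4:Mul2
cycle 11: CDB Mul1=-45; issue MUL r2<-Mul1 // r0:6,r1:-9,r2:Mul1,r3:5,r4:Mul2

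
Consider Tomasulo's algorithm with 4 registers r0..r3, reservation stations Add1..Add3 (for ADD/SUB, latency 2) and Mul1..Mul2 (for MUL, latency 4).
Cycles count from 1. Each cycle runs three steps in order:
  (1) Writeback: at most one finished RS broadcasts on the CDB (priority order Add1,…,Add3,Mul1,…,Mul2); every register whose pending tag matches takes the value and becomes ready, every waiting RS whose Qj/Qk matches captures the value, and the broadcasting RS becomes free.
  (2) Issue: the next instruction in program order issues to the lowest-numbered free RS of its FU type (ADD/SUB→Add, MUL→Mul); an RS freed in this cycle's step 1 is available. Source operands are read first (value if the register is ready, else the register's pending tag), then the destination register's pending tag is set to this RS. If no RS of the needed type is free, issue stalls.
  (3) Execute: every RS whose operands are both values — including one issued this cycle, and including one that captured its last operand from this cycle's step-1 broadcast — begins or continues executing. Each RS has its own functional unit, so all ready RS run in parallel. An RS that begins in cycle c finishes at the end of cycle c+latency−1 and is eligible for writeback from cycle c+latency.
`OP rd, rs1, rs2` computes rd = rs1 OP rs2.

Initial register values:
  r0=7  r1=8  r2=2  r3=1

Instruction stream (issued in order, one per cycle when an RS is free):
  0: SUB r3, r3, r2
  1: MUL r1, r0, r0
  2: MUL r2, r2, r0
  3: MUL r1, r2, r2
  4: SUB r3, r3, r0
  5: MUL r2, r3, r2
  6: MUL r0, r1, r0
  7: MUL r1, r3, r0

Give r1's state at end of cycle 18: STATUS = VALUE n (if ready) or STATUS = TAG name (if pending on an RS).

STATUS = TAG Mul2

c1: issue SUB r3<-Add1 | r0:7,r1:8,r2:2,r3:Add1
c2: issue MUL r1<-Mul1 | r0:7,r1:Mul1,r2:2,r3:Add1
c3: CDB Add1=-1; issue MUL r2<-Mul2 | r0:7,r1:Mul1,r2:Mul2,r3:-1
c4: stall | r0:7,r1:Mul1,r2:Mul2,r3:-1
c5: stall | r0:7,r1:Mul1,r2:Mul2,r3:-1
c6: CDB Mul1=49; issue MUL r1<-Mul1 | r0:7,r1:Mul1,r2:Mul2,r3:-1
c7: CDB Mul2=14; issue SUB r3<-Add1 | r0:7,r1:Mul1,r2:14,r3:Add1
c8: issue MUL r2<-Mul2 | r0:7,r1:Mul1,r2:Mul2,r3:Add1
c9: CDB Add1=-8; stall | r0:7,r1:Mul1,r2:Mul2,r3:-8
c10: stall | r0:7,r1:Mul1,r2:Mul2,r3:-8
c11: CDB Mul1=196; issue MUL r0<-Mul1 | r0:Mul1,r1:196,r2:Mul2,r3:-8
c12: stall | r0:Mul1,r1:196,r2:Mul2,r3:-8
c13: CDB Mul2=-112; issue MUL r1<-Mul2 | r0:Mul1,r1:Mul2,r2:-112,r3:-8
c14: - | r0:Mul1,r1:Mul2,r2:-112,r3:-8
c15: CDB Mul1=1372 | r0:1372,r1:Mul2,r2:-112,r3:-8
c16: - | r0:1372,r1:Mul2,r2:-112,r3:-8
c17: - | r0:1372,r1:Mul2,r2:-112,r3:-8
c18: - | r0:1372,r1:Mul2,r2:-112,r3:-8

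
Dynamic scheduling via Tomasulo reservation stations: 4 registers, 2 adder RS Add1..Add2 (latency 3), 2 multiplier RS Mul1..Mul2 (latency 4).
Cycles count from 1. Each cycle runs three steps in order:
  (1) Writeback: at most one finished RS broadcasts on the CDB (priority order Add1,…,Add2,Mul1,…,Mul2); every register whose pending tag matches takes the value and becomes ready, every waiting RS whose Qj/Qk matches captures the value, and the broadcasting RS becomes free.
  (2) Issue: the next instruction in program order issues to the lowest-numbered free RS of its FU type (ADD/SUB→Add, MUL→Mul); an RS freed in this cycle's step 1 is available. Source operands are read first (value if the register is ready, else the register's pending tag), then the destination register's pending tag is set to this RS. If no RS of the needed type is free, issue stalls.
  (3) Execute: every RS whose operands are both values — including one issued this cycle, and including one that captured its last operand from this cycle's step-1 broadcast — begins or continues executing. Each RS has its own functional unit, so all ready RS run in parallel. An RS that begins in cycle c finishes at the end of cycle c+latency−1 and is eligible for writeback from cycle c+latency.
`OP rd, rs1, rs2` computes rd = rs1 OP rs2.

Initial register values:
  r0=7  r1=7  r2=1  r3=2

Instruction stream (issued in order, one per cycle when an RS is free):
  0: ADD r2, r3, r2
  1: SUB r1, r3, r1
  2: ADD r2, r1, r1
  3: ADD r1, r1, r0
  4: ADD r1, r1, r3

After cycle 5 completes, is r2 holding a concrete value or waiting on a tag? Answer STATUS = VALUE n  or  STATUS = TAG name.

STATUS = TAG Add1

cycle 1: issue ADD r2<-Add1 // r0:7,r1:7,r2:Add1,r3:2
cycle 2: issue SUB r1<-Add2 // r0:7,r1:Add2,r2:Add1,r3:2
cycle 3: stall // r0:7,r1:Add2,r2:Add1,r3:2
cycle 4: CDB Add1=3; issue ADD r2<-Add1 // r0:7,r1:Add2,r2:Add1,r3:2
cycle 5: CDB Add2=-5; issue ADD r1<-Add2 // r0:7,r1:Add2,r2:Add1,r3:2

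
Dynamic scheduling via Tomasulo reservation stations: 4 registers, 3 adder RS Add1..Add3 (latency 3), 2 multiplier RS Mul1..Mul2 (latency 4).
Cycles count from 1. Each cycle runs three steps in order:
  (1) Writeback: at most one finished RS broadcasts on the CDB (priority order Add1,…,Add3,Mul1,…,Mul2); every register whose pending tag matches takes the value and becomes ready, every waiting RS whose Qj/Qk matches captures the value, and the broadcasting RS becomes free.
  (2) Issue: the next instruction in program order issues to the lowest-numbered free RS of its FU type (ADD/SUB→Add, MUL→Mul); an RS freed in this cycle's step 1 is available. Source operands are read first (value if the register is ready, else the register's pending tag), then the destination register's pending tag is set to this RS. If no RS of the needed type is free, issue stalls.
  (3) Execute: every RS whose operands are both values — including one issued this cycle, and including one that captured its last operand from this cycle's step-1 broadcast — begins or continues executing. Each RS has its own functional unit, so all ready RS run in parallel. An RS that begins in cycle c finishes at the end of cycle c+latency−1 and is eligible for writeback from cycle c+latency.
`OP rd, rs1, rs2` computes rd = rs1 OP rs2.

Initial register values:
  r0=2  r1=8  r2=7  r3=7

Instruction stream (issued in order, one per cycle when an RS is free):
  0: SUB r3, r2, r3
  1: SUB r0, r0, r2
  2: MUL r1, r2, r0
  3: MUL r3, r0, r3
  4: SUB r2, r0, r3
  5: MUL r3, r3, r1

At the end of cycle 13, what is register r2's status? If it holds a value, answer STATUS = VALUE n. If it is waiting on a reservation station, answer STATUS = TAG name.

c1: issue SUB r3<-Add1 | r0:2,r1:8,r2:7,r3:Add1
c2: issue SUB r0<-Add2 | r0:Add2,r1:8,r2:7,r3:Add1
c3: issue MUL r1<-Mul1 | r0:Add2,r1:Mul1,r2:7,r3:Add1
c4: CDB Add1=0; issue MUL r3<-Mul2 | r0:Add2,r1:Mul1,r2:7,r3:Mul2
c5: CDB Add2=-5; issue SUB r2<-Add1 | r0:-5,r1:Mul1,r2:Add1,r3:Mul2
c6: stall | r0:-5,r1:Mul1,r2:Add1,r3:Mul2
c7: stall | r0:-5,r1:Mul1,r2:Add1,r3:Mul2
c8: stall | r0:-5,r1:Mul1,r2:Add1,r3:Mul2
c9: CDB Mul1=-35; issue MUL r3<-Mul1 | r0:-5,r1:-35,r2:Add1,r3:Mul1
c10: CDB Mul2=0 | r0:-5,r1:-35,r2:Add1,r3:Mul1
c11: - | r0:-5,r1:-35,r2:Add1,r3:Mul1
c12: - | r0:-5,r1:-35,r2:Add1,r3:Mul1
c13: CDB Add1=-5 | r0:-5,r1:-35,r2:-5,r3:Mul1

STATUS = VALUE -5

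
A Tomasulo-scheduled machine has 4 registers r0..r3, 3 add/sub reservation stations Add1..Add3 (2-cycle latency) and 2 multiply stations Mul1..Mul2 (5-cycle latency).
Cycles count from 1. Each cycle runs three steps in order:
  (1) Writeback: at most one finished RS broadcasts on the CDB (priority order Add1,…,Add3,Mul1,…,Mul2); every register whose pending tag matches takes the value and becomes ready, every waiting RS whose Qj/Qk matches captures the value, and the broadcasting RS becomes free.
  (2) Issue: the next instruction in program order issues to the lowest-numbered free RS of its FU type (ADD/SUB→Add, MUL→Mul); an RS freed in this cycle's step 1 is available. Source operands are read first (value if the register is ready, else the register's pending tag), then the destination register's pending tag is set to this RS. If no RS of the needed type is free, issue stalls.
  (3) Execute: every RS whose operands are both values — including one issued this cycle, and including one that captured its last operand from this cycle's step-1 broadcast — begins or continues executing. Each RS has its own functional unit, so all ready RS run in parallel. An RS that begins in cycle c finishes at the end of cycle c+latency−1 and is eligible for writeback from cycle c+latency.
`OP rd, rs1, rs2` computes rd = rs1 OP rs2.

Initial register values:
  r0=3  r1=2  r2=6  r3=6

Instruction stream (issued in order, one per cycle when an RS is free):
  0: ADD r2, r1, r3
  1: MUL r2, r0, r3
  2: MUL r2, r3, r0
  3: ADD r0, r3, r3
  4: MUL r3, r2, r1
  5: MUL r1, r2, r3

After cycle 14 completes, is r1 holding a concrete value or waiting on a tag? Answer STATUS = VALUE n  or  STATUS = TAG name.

STATUS = TAG Mul2

c1: issue ADD r2<-Add1 | r0:3,r1:2,r2:Add1,r3:6
c2: issue MUL r2<-Mul1 | r0:3,r1:2,r2:Mul1,r3:6
c3: CDB Add1=8; issue MUL r2<-Mul2 | r0:3,r1:2,r2:Mul2,r3:6
c4: issue ADD r0<-Add1 | r0:Add1,r1:2,r2:Mul2,r3:6
c5: stall | r0:Add1,r1:2,r2:Mul2,r3:6
c6: CDB Add1=12; stall | r0:12,r1:2,r2:Mul2,r3:6
c7: CDB Mul1=18; issue MUL r3<-Mul1 | r0:12,r1:2,r2:Mul2,r3:Mul1
c8: CDB Mul2=18; issue MUL r1<-Mul2 | r0:12,r1:Mul2,r2:18,r3:Mul1
c9: - | r0:12,r1:Mul2,r2:18,r3:Mul1
c10: - | r0:12,r1:Mul2,r2:18,r3:Mul1
c11: - | r0:12,r1:Mul2,r2:18,r3:Mul1
c12: - | r0:12,r1:Mul2,r2:18,r3:Mul1
c13: CDB Mul1=36 | r0:12,r1:Mul2,r2:18,r3:36
c14: - | r0:12,r1:Mul2,r2:18,r3:36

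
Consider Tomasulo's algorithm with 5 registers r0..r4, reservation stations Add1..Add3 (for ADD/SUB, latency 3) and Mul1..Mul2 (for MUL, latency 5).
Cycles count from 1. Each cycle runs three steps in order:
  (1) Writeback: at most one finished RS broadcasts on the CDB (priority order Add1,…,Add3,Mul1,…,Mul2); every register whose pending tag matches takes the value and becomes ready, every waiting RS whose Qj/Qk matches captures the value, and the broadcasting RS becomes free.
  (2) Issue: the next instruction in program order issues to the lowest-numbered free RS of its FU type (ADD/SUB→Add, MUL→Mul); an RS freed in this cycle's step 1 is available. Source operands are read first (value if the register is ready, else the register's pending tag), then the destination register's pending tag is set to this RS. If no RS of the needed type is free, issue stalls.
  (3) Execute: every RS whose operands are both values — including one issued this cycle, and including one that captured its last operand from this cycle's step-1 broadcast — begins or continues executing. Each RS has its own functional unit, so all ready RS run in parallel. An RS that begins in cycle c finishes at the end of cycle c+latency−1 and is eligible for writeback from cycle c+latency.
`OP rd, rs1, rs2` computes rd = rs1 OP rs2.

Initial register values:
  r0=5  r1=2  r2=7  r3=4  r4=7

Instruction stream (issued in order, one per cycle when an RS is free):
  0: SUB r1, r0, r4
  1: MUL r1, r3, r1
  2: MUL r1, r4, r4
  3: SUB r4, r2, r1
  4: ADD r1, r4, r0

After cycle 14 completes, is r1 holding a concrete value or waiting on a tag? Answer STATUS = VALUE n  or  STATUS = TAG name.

STATUS = VALUE -37

  c1: issue SUB r1<-Add1  regs: r0:5,r1:Add1,r2:7,r3:4,r4:7
  c2: issue MUL r1<-Mul1  regs: r0:5,r1:Mul1,r2:7,r3:4,r4:7
  c3: issue MUL r1<-Mul2  regs: r0:5,r1:Mul2,r2:7,r3:4,r4:7
  c4: CDB Add1=-2; issue SUB r4<-Add1  regs: r0:5,r1:Mul2,r2:7,r3:4,r4:Add1
  c5: issue ADD r1<-Add2  regs: r0:5,r1:Add2,r2:7,r3:4,r4:Add1
  c6: -  regs: r0:5,r1:Add2,r2:7,r3:4,r4:Add1
  c7: -  regs: r0:5,r1:Add2,r2:7,r3:4,r4:Add1
  c8: CDB Mul2=49  regs: r0:5,r1:Add2,r2:7,r3:4,r4:Add1
  c9: CDB Mul1=-8  regs: r0:5,r1:Add2,r2:7,r3:4,r4:Add1
  c10: -  regs: r0:5,r1:Add2,r2:7,r3:4,r4:Add1
  c11: CDB Add1=-42  regs: r0:5,r1:Add2,r2:7,r3:4,r4:-42
  c12: -  regs: r0:5,r1:Add2,r2:7,r3:4,r4:-42
  c13: -  regs: r0:5,r1:Add2,r2:7,r3:4,r4:-42
  c14: CDB Add2=-37  regs: r0:5,r1:-37,r2:7,r3:4,r4:-42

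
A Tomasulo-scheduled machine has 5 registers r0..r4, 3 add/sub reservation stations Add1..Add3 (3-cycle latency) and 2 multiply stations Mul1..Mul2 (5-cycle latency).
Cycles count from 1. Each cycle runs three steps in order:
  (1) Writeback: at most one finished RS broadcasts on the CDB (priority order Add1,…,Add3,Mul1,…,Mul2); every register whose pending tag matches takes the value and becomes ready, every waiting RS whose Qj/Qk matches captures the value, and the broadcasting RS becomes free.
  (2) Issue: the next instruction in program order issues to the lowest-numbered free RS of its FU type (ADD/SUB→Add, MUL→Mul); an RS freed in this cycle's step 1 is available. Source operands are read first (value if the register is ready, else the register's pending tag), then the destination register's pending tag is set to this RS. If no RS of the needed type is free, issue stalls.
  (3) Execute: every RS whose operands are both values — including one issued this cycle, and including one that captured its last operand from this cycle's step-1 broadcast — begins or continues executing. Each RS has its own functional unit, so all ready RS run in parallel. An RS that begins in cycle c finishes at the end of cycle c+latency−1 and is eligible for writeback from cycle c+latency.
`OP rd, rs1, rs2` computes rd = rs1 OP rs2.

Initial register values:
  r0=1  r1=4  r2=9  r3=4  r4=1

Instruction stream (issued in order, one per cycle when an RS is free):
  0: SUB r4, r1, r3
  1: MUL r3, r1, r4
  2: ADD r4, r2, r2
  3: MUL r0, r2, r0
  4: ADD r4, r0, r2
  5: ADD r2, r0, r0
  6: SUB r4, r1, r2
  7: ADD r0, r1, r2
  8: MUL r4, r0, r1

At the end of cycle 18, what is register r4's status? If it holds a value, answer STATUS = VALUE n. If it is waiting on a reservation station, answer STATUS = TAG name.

cycle 1: issue SUB r4<-Add1 // r0:1,r1:4,r2:9,r3:4,r4:Add1
cycle 2: issue MUL r3<-Mul1 // r0:1,r1:4,r2:9,r3:Mul1,r4:Add1
cycle 3: issue ADD r4<-Add2 // r0:1,r1:4,r2:9,r3:Mul1,r4:Add2
cycle 4: CDB Add1=0; issue MUL r0<-Mul2 // r0:Mul2,r1:4,r2:9,r3:Mul1,r4:Add2
cycle 5: issue ADD r4<-Add1 // r0:Mul2,r1:4,r2:9,r3:Mul1,r4:Add1
cycle 6: CDB Add2=18; issue ADD r2<-Add2 // r0:Mul2,r1:4,r2:Add2,r3:Mul1,r4:Add1
cycle 7: issue SUB r4<-Add3 // r0:Mul2,r1:4,r2:Add2,r3:Mul1,r4:Add3
cycle 8: stall // r0:Mul2,r1:4,r2:Add2,r3:Mul1,r4:Add3
cycle 9: CDB Mul1=0; stall // r0:Mul2,r1:4,r2:Add2,r3:0,r4:Add3
cycle 10: CDB Mul2=9; stall // r0:9,r1:4,r2:Add2,r3:0,r4:Add3
cycle 11: stall // r0:9,r1:4,r2:Add2,r3:0,r4:Add3
cycle 12: stall // r0:9,r1:4,r2:Add2,r3:0,r4:Add3
cycle 13: CDB Add1=18; issue ADD r0<-Add1 // r0:Add1,r1:4,r2:Add2,r3:0,r4:Add3
cycle 14: CDB Add2=18; issue MUL r4<-Mul1 // r0:Add1,r1:4,r2:18,r3:0,r4:Mul1
cycle 15: - // r0:Add1,r1:4,r2:18,r3:0,r4:Mul1
cycle 16: - // r0:Add1,r1:4,r2:18,r3:0,r4:Mul1
cycle 17: CDB Add1=22 // r0:22,r1:4,r2:18,r3:0,r4:Mul1
cycle 18: CDB Add3=-14 // r0:22,r1:4,r2:18,r3:0,r4:Mul1

STATUS = TAG Mul1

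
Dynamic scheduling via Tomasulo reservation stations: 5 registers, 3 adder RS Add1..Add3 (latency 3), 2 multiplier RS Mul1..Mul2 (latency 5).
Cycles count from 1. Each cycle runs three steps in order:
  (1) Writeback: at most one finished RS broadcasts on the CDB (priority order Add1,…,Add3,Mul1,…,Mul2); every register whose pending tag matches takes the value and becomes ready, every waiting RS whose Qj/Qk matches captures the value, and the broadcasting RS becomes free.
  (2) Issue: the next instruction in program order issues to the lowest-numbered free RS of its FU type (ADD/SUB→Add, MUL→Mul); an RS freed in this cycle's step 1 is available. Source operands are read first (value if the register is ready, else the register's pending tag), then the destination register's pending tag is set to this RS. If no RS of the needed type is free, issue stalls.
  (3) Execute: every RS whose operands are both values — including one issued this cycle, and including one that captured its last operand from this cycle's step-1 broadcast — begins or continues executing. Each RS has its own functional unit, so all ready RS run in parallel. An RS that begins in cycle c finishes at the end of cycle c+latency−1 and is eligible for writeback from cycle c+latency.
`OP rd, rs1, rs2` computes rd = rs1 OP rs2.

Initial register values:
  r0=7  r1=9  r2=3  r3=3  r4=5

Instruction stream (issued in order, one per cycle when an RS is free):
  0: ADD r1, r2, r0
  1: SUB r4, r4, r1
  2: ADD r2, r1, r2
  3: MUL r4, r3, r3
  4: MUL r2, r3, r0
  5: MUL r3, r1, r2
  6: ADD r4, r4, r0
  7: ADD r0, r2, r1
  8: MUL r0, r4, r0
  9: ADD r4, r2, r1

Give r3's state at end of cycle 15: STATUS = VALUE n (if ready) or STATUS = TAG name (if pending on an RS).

STATUS = VALUE 210

c1: issue ADD r1<-Add1 | r0:7,r1:Add1,r2:3,r3:3,r4:5
c2: issue SUB r4<-Add2 | r0:7,r1:Add1,r2:3,r3:3,r4:Add2
c3: issue ADD r2<-Add3 | r0:7,r1:Add1,r2:Add3,r3:3,r4:Add2
c4: CDB Add1=10; issue MUL r4<-Mul1 | r0:7,r1:10,r2:Add3,r3:3,r4:Mul1
c5: issue MUL r2<-Mul2 | r0:7,r1:10,r2:Mul2,r3:3,r4:Mul1
c6: stall | r0:7,r1:10,r2:Mul2,r3:3,r4:Mul1
c7: CDB Add2=-5; stall | r0:7,r1:10,r2:Mul2,r3:3,r4:Mul1
c8: CDB Add3=13; stall | r0:7,r1:10,r2:Mul2,r3:3,r4:Mul1
c9: CDB Mul1=9; issue MUL r3<-Mul1 | r0:7,r1:10,r2:Mul2,r3:Mul1,r4:9
c10: CDB Mul2=21; issue ADD r4<-Add1 | r0:7,r1:10,r2:21,r3:Mul1,r4:Add1
c11: issue ADD r0<-Add2 | r0:Add2,r1:10,r2:21,r3:Mul1,r4:Add1
c12: issue MUL r0<-Mul2 | r0:Mul2,r1:10,r2:21,r3:Mul1,r4:Add1
c13: CDB Add1=16; issue ADD r4<-Add1 | r0:Mul2,r1:10,r2:21,r3:Mul1,r4:Add1
c14: CDB Add2=31 | r0:Mul2,r1:10,r2:21,r3:Mul1,r4:Add1
c15: CDB Mul1=210 | r0:Mul2,r1:10,r2:21,r3:210,r4:Add1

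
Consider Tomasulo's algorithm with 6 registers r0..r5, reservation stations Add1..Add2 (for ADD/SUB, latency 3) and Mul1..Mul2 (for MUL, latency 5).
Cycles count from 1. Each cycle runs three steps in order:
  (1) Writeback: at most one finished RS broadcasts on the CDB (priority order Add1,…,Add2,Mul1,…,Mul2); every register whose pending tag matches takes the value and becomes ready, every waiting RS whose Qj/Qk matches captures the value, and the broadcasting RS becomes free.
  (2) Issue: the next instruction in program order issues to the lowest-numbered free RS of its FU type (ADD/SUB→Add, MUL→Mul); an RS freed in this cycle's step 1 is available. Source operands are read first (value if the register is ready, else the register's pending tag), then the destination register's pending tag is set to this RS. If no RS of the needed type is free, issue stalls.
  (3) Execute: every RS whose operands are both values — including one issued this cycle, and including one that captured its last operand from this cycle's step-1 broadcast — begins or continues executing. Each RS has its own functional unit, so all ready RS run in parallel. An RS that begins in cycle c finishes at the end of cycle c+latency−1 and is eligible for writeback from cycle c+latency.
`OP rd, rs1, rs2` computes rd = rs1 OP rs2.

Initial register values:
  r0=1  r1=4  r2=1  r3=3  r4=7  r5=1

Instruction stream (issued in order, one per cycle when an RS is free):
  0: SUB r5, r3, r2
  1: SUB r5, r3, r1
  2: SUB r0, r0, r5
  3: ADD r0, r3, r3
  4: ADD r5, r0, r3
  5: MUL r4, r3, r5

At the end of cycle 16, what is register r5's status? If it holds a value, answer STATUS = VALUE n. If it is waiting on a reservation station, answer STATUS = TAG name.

cycle 1: issue SUB r5<-Add1 // r0:1,r1:4,r2:1,r3:3,r4:7,r5:Add1
cycle 2: issue SUB r5<-Add2 // r0:1,r1:4,r2:1,r3:3,r4:7,r5:Add2
cycle 3: stall // r0:1,r1:4,r2:1,r3:3,r4:7,r5:Add2
cycle 4: CDB Add1=2; issue SUB r0<-Add1 // r0:Add1,r1:4,r2:1,r3:3,r4:7,r5:Add2
cycle 5: CDB Add2=-1; issue ADD r0<-Add2 // r0:Add2,r1:4,r2:1,r3:3,r4:7,r5:-1
cycle 6: stall // r0:Add2,r1:4,r2:1,r3:3,r4:7,r5:-1
cycle 7: stall // r0:Add2,r1:4,r2:1,r3:3,r4:7,r5:-1
cycle 8: CDB Add1=2; issue ADD r5<-Add1 // r0:Add2,r1:4,r2:1,r3:3,r4:7,r5:Add1
cycle 9: CDB Add2=6; issue MUL r4<-Mul1 // r0:6,r1:4,r2:1,r3:3,r4:Mul1,r5:Add1
cycle 10: - // r0:6,r1:4,r2:1,r3:3,r4:Mul1,r5:Add1
cycle 11: - // r0:6,r1:4,r2:1,r3:3,r4:Mul1,r5:Add1
cycle 12: CDB Add1=9 // r0:6,r1:4,r2:1,r3:3,r4:Mul1,r5:9
cycle 13: - // r0:6,r1:4,r2:1,r3:3,r4:Mul1,r5:9
cycle 14: - // r0:6,r1:4,r2:1,r3:3,r4:Mul1,r5:9
cycle 15: - // r0:6,r1:4,r2:1,r3:3,r4:Mul1,r5:9
cycle 16: - // r0:6,r1:4,r2:1,r3:3,r4:Mul1,r5:9

STATUS = VALUE 9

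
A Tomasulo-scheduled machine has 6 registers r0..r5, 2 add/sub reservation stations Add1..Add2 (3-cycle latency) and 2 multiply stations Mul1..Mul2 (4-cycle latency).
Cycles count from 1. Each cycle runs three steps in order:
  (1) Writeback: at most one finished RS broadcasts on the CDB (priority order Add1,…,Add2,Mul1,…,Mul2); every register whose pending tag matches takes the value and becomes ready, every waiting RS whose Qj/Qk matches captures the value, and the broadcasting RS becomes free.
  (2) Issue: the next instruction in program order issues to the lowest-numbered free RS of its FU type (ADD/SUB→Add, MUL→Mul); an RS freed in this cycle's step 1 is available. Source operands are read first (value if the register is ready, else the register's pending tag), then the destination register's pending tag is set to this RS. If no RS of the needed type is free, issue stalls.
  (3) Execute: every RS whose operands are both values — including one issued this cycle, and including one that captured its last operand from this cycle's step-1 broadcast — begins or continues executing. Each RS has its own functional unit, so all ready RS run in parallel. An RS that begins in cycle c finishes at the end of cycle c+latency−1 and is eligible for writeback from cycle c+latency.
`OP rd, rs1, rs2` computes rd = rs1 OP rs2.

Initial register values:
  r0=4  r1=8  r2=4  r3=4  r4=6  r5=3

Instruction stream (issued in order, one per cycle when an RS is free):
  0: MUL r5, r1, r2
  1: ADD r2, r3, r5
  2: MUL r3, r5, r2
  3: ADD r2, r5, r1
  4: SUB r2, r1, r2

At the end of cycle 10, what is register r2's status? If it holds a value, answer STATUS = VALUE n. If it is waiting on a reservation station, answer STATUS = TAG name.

STATUS = TAG Add1

cycle 1: issue MUL r5<-Mul1 // r0:4,r1:8,r2:4,r3:4,r4:6,r5:Mul1
cycle 2: issue ADD r2<-Add1 // r0:4,r1:8,r2:Add1,r3:4,r4:6,r5:Mul1
cycle 3: issue MUL r3<-Mul2 // r0:4,r1:8,r2:Add1,r3:Mul2,r4:6,r5:Mul1
cycle 4: issue ADD r2<-Add2 // r0:4,r1:8,r2:Add2,r3:Mul2,r4:6,r5:Mul1
cycle 5: CDB Mul1=32; stall // r0:4,r1:8,r2:Add2,r3:Mul2,r4:6,r5:32
cycle 6: stall // r0:4,r1:8,r2:Add2,r3:Mul2,r4:6,r5:32
cycle 7: stall // r0:4,r1:8,r2:Add2,r3:Mul2,r4:6,r5:32
cycle 8: CDB Add1=36; issue SUB r2<-Add1 // r0:4,r1:8,r2:Add1,r3:Mul2,r4:6,r5:32
cycle 9: CDB Add2=40 // r0:4,r1:8,r2:Add1,r3:Mul2,r4:6,r5:32
cycle 10: - // r0:4,r1:8,r2:Add1,r3:Mul2,r4:6,r5:32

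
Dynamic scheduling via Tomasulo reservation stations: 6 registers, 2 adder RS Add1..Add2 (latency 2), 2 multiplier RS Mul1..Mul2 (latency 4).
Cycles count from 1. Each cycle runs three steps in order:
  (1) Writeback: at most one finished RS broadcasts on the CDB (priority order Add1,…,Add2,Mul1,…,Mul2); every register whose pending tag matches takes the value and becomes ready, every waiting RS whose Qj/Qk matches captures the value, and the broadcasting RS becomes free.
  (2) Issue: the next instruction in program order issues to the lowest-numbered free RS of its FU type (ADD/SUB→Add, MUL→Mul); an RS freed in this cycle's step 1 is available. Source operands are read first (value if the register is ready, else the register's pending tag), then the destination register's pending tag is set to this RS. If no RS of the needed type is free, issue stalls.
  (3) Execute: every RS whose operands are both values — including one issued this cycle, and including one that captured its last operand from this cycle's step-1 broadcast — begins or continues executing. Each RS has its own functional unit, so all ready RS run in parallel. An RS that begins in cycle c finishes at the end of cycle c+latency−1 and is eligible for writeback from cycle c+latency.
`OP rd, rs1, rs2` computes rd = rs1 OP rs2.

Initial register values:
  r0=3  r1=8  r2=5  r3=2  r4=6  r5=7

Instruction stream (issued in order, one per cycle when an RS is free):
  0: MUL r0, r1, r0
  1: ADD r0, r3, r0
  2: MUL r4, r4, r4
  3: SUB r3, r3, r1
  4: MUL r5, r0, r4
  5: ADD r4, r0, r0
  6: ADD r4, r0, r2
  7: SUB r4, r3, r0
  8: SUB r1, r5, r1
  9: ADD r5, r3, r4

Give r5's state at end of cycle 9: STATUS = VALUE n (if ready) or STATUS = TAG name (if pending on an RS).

cycle 1: issue MUL r0<-Mul1 // r0:Mul1,r1:8,r2:5,r3:2,r4:6,r5:7
cycle 2: issue ADD r0<-Add1 // r0:Add1,r1:8,r2:5,r3:2,r4:6,r5:7
cycle 3: issue MUL r4<-Mul2 // r0:Add1,r1:8,r2:5,r3:2,r4:Mul2,r5:7
cycle 4: issue SUB r3<-Add2 // r0:Add1,r1:8,r2:5,r3:Add2,r4:Mul2,r5:7
cycle 5: CDB Mul1=24; issue MUL r5<-Mul1 // r0:Add1,r1:8,r2:5,r3:Add2,r4:Mul2,r5:Mul1
cycle 6: CDB Add2=-6; issue ADD r4<-Add2 // r0:Add1,r1:8,r2:5,r3:-6,r4:Add2,r5:Mul1
cycle 7: CDB Add1=26; issue ADD r4<-Add1 // r0:26,r1:8,r2:5,r3:-6,r4:Add1,r5:Mul1
cycle 8: CDB Mul2=36; stall // r0:26,r1:8,r2:5,r3:-6,r4:Add1,r5:Mul1
cycle 9: CDB Add1=31; issue SUB r4<-Add1 // r0:26,r1:8,r2:5,r3:-6,r4:Add1,r5:Mul1

STATUS = TAG Mul1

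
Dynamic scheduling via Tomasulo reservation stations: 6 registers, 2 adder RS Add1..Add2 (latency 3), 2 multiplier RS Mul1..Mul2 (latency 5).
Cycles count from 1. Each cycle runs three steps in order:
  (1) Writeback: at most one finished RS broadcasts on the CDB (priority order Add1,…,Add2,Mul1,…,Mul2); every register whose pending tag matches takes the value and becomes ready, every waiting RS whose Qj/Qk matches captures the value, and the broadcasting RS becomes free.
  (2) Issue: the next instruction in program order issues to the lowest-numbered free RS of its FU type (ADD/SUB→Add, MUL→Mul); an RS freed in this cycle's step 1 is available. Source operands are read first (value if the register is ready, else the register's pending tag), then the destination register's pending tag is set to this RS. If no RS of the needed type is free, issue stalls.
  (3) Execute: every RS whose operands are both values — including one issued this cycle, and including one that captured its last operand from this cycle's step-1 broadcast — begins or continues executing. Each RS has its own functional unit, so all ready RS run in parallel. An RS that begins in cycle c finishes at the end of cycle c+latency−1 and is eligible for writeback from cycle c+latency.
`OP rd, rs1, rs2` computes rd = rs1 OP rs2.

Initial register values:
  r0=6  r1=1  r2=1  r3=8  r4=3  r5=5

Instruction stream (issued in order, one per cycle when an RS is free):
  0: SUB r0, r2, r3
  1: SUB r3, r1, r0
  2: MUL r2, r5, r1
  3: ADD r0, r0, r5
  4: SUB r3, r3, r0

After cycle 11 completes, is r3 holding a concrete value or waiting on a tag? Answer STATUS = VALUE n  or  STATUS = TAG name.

  c1: issue SUB r0<-Add1  regs: r0:Add1,r1:1,r2:1,r3:8,r4:3,r5:5
  c2: issue SUB r3<-Add2  regs: r0:Add1,r1:1,r2:1,r3:Add2,r4:3,r5:5
  c3: issue MUL r2<-Mul1  regs: r0:Add1,r1:1,r2:Mul1,r3:Add2,r4:3,r5:5
  c4: CDB Add1=-7; issue ADD r0<-Add1  regs: r0:Add1,r1:1,r2:Mul1,r3:Add2,r4:3,r5:5
  c5: stall  regs: r0:Add1,r1:1,r2:Mul1,r3:Add2,r4:3,r5:5
  c6: stall  regs: r0:Add1,r1:1,r2:Mul1,r3:Add2,r4:3,r5:5
  c7: CDB Add1=-2; issue SUB r3<-Add1  regs: r0:-2,r1:1,r2:Mul1,r3:Add1,r4:3,r5:5
  c8: CDB Add2=8  regs: r0:-2,r1:1,r2:Mul1,r3:Add1,r4:3,r5:5
  c9: CDB Mul1=5  regs: r0:-2,r1:1,r2:5,r3:Add1,r4:3,r5:5
  c10: -  regs: r0:-2,r1:1,r2:5,r3:Add1,r4:3,r5:5
  c11: CDB Add1=10  regs: r0:-2,r1:1,r2:5,r3:10,r4:3,r5:5

STATUS = VALUE 10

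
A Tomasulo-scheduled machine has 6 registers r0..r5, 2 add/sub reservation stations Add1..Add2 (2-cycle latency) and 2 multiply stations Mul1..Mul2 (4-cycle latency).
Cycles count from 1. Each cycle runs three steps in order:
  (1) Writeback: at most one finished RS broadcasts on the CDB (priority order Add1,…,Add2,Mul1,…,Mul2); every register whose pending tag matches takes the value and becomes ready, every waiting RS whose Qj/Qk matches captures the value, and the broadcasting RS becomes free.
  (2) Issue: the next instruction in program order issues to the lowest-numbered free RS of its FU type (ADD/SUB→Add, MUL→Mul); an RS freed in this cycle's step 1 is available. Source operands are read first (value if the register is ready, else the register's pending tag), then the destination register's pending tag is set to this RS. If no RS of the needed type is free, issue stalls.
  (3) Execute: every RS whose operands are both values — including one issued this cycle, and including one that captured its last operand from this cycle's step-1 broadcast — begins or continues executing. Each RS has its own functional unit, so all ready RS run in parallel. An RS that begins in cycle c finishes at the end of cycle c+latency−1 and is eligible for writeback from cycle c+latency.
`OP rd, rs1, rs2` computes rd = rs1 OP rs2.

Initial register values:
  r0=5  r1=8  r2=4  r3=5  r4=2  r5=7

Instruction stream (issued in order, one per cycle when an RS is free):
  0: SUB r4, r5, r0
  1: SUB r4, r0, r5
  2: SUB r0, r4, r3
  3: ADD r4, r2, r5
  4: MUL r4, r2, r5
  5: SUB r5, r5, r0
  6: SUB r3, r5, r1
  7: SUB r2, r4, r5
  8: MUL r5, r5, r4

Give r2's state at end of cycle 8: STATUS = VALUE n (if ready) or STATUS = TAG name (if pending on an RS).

STATUS = TAG Add1

  c1: issue SUB r4<-Add1  regs: r0:5,r1:8,r2:4,r3:5,r4:Add1,r5:7
  c2: issue SUB r4<-Add2  regs: r0:5,r1:8,r2:4,r3:5,r4:Add2,r5:7
  c3: CDB Add1=2; issue SUB r0<-Add1  regs: r0:Add1,r1:8,r2:4,r3:5,r4:Add2,r5:7
  c4: CDB Add2=-2; issue ADD r4<-Add2  regs: r0:Add1,r1:8,r2:4,r3:5,r4:Add2,r5:7
  c5: issue MUL r4<-Mul1  regs: r0:Add1,r1:8,r2:4,r3:5,r4:Mul1,r5:7
  c6: CDB Add1=-7; issue SUB r5<-Add1  regs: r0:-7,r1:8,r2:4,r3:5,r4:Mul1,r5:Add1
  c7: CDB Add2=11; issue SUB r3<-Add2  regs: r0:-7,r1:8,r2:4,r3:Add2,r4:Mul1,r5:Add1
  c8: CDB Add1=14; issue SUB r2<-Add1  regs: r0:-7,r1:8,r2:Add1,r3:Add2,r4:Mul1,r5:14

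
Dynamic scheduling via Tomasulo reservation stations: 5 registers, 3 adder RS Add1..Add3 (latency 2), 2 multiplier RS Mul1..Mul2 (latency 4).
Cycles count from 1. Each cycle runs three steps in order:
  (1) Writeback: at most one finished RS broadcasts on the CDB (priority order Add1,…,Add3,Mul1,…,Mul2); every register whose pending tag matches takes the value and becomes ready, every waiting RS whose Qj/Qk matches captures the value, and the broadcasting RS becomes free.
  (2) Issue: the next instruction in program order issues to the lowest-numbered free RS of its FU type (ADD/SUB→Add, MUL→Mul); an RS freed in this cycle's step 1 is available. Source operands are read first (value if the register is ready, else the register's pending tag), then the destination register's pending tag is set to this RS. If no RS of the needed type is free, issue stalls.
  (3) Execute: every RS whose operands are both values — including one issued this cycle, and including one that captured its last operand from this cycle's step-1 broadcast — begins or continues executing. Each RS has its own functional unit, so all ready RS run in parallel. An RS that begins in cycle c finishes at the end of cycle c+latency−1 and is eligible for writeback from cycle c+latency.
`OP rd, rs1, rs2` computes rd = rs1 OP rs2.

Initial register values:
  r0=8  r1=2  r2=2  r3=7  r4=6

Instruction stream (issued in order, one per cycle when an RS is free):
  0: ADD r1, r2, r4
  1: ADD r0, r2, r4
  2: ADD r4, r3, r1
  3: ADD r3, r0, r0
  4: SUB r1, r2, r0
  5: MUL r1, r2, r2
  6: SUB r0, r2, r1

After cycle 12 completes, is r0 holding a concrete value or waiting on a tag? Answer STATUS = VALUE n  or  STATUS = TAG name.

c1: issue ADD r1<-Add1 | r0:8,r1:Add1,r2:2,r3:7,r4:6
c2: issue ADD r0<-Add2 | r0:Add2,r1:Add1,r2:2,r3:7,r4:6
c3: CDB Add1=8; issue ADD r4<-Add1 | r0:Add2,r1:8,r2:2,r3:7,r4:Add1
c4: CDB Add2=8; issue ADD r3<-Add2 | r0:8,r1:8,r2:2,r3:Add2,r4:Add1
c5: CDB Add1=15; issue SUB r1<-Add1 | r0:8,r1:Add1,r2:2,r3:Add2,r4:15
c6: CDB Add2=16; issue MUL r1<-Mul1 | r0:8,r1:Mul1,r2:2,r3:16,r4:15
c7: CDB Add1=-6; issue SUB r0<-Add1 | r0:Add1,r1:Mul1,r2:2,r3:16,r4:15
c8: - | r0:Add1,r1:Mul1,r2:2,r3:16,r4:15
c9: - | r0:Add1,r1:Mul1,r2:2,r3:16,r4:15
c10: CDB Mul1=4 | r0:Add1,r1:4,r2:2,r3:16,r4:15
c11: - | r0:Add1,r1:4,r2:2,r3:16,r4:15
c12: CDB Add1=-2 | r0:-2,r1:4,r2:2,r3:16,r4:15

STATUS = VALUE -2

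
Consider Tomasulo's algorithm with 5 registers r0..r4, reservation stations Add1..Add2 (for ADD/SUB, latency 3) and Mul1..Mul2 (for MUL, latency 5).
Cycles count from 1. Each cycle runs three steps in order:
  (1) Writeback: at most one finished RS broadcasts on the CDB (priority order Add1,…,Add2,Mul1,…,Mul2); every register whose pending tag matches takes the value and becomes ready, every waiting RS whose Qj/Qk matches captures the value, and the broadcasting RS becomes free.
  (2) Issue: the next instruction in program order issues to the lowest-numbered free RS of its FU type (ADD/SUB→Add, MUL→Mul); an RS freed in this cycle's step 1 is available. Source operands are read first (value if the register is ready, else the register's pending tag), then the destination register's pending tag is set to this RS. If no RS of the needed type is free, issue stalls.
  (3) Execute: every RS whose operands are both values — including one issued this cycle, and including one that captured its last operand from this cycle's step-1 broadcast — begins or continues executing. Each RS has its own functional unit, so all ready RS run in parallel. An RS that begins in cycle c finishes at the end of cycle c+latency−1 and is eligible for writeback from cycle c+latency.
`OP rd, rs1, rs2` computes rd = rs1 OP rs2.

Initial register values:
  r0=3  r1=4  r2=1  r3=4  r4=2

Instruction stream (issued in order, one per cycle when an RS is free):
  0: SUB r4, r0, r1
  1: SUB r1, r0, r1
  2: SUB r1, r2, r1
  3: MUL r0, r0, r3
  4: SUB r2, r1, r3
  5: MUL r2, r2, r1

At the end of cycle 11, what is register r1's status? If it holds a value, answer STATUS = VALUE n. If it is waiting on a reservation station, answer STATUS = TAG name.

STATUS = VALUE 2

cycle 1: issue SUB r4<-Add1 // r0:3,r1:4,r2:1,r3:4,r4:Add1
cycle 2: issue SUB r1<-Add2 // r0:3,r1:Add2,r2:1,r3:4,r4:Add1
cycle 3: stall // r0:3,r1:Add2,r2:1,r3:4,r4:Add1
cycle 4: CDB Add1=-1; issue SUB r1<-Add1 // r0:3,r1:Add1,r2:1,r3:4,r4:-1
cycle 5: CDB Add2=-1; issue MUL r0<-Mul1 // r0:Mul1,r1:Add1,r2:1,r3:4,r4:-1
cycle 6: issue SUB r2<-Add2 // r0:Mul1,r1:Add1,r2:Add2,r3:4,r4:-1
cycle 7: issue MUL r2<-Mul2 // r0:Mul1,r1:Add1,r2:Mul2,r3:4,r4:-1
cycle 8: CDB Add1=2 // r0:Mul1,r1:2,r2:Mul2,r3:4,r4:-1
cycle 9: - // r0:Mul1,r1:2,r2:Mul2,r3:4,r4:-1
cycle 10: CDB Mul1=12 // r0:12,r1:2,r2:Mul2,r3:4,r4:-1
cycle 11: CDB Add2=-2 // r0:12,r1:2,r2:Mul2,r3:4,r4:-1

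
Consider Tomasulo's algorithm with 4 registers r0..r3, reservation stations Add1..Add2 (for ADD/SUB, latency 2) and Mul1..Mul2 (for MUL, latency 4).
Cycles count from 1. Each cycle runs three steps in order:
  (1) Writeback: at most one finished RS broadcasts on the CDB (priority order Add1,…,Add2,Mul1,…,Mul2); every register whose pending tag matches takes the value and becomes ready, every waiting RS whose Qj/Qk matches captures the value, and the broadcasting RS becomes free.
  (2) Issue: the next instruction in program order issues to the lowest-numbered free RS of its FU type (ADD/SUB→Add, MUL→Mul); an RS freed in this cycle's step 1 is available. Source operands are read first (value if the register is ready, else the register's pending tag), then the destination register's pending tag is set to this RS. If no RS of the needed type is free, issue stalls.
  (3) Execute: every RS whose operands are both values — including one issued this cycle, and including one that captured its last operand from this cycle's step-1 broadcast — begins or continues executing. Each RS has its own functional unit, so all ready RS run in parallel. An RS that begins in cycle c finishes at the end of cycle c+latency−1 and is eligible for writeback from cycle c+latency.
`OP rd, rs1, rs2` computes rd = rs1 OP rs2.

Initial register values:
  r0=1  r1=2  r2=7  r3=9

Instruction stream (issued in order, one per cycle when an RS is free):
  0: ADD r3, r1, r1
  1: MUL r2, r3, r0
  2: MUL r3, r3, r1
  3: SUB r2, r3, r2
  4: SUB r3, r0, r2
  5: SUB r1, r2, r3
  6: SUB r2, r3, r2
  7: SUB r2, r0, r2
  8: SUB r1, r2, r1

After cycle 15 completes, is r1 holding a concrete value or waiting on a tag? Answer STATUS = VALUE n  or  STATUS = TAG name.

STATUS = TAG Add2

c1: issue ADD r3<-Add1 | r0:1,r1:2,r2:7,r3:Add1
c2: issue MUL r2<-Mul1 | r0:1,r1:2,r2:Mul1,r3:Add1
c3: CDB Add1=4; issue MUL r3<-Mul2 | r0:1,r1:2,r2:Mul1,r3:Mul2
c4: issue SUB r2<-Add1 | r0:1,r1:2,r2:Add1,r3:Mul2
c5: issue SUB r3<-Add2 | r0:1,r1:2,r2:Add1,r3:Add2
c6: stall | r0:1,r1:2,r2:Add1,r3:Add2
c7: CDB Mul1=4; stall | r0:1,r1:2,r2:Add1,r3:Add2
c8: CDB Mul2=8; stall | r0:1,r1:2,r2:Add1,r3:Add2
c9: stall | r0:1,r1:2,r2:Add1,r3:Add2
c10: CDB Add1=4; issue SUB r1<-Add1 | r0:1,r1:Add1,r2:4,r3:Add2
c11: stall | r0:1,r1:Add1,r2:4,r3:Add2
c12: CDB Add2=-3; issue SUB r2<-Add2 | r0:1,r1:Add1,r2:Add2,r3:-3
c13: stall | r0:1,r1:Add1,r2:Add2,r3:-3
c14: CDB Add1=7; issue SUB r2<-Add1 | r0:1,r1:7,r2:Add1,r3:-3
c15: CDB Add2=-7; issue SUB r1<-Add2 | r0:1,r1:Add2,r2:Add1,r3:-3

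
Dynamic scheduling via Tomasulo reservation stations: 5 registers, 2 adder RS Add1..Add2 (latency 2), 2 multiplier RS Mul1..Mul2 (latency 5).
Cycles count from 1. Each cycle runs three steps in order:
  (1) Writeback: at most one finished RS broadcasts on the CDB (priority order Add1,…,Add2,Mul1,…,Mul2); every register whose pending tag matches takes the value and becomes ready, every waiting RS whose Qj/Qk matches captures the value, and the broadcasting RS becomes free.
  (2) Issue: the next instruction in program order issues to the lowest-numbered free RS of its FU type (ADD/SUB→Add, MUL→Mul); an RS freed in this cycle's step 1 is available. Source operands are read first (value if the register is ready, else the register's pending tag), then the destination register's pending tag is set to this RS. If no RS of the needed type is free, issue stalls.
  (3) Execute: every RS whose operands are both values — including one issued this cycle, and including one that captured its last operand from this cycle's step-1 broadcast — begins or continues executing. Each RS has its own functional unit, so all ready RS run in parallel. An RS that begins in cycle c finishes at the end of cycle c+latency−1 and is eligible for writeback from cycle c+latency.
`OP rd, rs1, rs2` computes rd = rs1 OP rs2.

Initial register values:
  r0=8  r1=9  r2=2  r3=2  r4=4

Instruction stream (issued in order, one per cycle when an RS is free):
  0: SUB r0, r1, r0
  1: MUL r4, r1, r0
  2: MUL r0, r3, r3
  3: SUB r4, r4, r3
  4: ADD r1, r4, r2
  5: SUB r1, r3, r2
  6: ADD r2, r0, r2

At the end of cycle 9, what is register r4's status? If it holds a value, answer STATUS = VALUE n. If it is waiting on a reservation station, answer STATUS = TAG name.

  c1: issue SUB r0<-Add1  regs: r0:Add1,r1:9,r2:2,r3:2,r4:4
  c2: issue MUL r4<-Mul1  regs: r0:Add1,r1:9,r2:2,r3:2,r4:Mul1
  c3: CDB Add1=1; issue MUL r0<-Mul2  regs: r0:Mul2,r1:9,r2:2,r3:2,r4:Mul1
  c4: issue SUB r4<-Add1  regs: r0:Mul2,r1:9,r2:2,r3:2,r4:Add1
  c5: issue ADD r1<-Add2  regs: r0:Mul2,r1:Add2,r2:2,r3:2,r4:Add1
  c6: stall  regs: r0:Mul2,r1:Add2,r2:2,r3:2,r4:Add1
  c7: stall  regs: r0:Mul2,r1:Add2,r2:2,r3:2,r4:Add1
  c8: CDB Mul1=9; stall  regs: r0:Mul2,r1:Add2,r2:2,r3:2,r4:Add1
  c9: CDB Mul2=4; stall  regs: r0:4,r1:Add2,r2:2,r3:2,r4:Add1

STATUS = TAG Add1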